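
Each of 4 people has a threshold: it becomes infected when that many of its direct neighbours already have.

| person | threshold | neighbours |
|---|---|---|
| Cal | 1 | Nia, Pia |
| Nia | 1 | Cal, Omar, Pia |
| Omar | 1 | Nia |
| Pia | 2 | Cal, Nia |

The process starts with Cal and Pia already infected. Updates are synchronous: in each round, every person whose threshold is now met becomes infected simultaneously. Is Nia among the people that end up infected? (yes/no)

Round 1 — Cal, Pia become infected (initial).
Round 2 — checking thresholds:
  Nia: 2 of 3 neighbours ≥ 1, becomes infected.
Round 3 — checking thresholds:
  Omar: 1 of 1 neighbours ≥ 1, becomes infected.
Round 4 — no new infections; cascade stops.

yes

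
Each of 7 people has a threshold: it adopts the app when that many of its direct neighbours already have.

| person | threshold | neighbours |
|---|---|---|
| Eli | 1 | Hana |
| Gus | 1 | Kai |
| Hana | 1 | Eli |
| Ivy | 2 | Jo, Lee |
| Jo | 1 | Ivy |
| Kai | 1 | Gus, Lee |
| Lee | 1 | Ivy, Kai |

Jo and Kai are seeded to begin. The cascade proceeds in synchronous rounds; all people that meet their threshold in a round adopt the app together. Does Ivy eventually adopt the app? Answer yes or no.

Round 1 — Jo, Kai adopt the app (initial).
Round 2 — checking thresholds:
  Gus: 1 of 1 neighbours ≥ 1, adopts the app.
  Ivy: 1 of 2 neighbours < 2, not yet.
  Lee: 1 of 2 neighbours ≥ 1, adopts the app.
Round 3 — checking thresholds:
  Ivy: 2 of 2 neighbours ≥ 2, adopts the app.
Round 4 — no new adoptions; cascade stops.

yes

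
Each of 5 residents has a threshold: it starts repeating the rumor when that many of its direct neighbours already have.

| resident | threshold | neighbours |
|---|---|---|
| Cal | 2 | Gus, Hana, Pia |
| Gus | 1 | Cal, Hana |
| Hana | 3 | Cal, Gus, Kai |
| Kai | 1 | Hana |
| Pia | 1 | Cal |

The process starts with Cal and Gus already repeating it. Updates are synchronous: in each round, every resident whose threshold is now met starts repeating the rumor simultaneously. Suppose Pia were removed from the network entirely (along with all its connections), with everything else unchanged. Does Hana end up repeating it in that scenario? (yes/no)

With Pia removed:
Round 1 — Cal, Gus start repeating the rumor (initial).
Round 2 — no new spreads; cascade stops.

no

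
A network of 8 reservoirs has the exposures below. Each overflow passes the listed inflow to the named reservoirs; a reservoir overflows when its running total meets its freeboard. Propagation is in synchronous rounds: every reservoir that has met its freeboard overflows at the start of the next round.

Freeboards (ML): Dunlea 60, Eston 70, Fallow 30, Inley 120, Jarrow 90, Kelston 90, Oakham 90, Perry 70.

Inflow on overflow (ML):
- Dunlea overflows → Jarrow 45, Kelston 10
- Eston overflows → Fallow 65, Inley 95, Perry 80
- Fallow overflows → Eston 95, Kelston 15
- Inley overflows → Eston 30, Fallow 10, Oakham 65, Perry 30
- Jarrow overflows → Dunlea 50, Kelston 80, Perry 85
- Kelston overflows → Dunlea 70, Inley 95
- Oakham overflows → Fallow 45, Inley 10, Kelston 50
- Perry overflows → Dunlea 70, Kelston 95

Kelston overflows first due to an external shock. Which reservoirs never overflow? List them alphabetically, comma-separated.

Round 1 — Kelston overflows (initial).
  Dunlea: +70 → 70 ≥ 60
  Inley: +95 → 95 < 120
Round 2 — Dunlea overflows.
  Jarrow: +45 → 45 < 90
No further overflows.

Eston, Fallow, Inley, Jarrow, Oakham, Perry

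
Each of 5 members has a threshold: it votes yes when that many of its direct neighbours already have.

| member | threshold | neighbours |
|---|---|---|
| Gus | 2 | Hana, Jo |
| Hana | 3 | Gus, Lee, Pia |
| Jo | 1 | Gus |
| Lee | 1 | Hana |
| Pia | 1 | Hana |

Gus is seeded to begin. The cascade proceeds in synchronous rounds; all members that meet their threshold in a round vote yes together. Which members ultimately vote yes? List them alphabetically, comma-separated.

Gus, Jo

Round 1 — Gus votes yes (initial).
Round 2 — checking thresholds:
  Hana: 1 of 3 neighbours < 3, below threshold.
  Jo: 1 of 1 neighbours ≥ 1, votes yes.
Round 3 — no new yes votes; cascade stops.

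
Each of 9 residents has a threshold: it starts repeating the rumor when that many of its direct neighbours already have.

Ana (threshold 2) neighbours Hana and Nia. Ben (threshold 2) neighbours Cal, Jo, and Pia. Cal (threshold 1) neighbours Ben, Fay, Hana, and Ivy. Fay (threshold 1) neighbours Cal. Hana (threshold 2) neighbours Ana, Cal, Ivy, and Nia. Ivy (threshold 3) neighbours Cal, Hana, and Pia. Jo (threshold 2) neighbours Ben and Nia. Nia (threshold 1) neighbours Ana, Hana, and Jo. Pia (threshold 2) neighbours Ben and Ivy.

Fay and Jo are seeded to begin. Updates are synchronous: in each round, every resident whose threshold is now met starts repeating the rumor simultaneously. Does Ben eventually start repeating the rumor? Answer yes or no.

Round 1 — Fay, Jo start repeating the rumor (initial).
Round 2 — checking thresholds:
  Ben: 1 of 3 neighbours < 2, holds.
  Cal: 1 of 4 neighbours ≥ 1, starts repeating the rumor.
  Nia: 1 of 3 neighbours ≥ 1, starts repeating the rumor.
Round 3 — checking thresholds:
  Ana: 1 of 2 neighbours < 2, holds.
  Ben: 2 of 3 neighbours ≥ 2, starts repeating the rumor.
  Hana: 2 of 4 neighbours ≥ 2, starts repeating the rumor.
  Ivy: 1 of 3 neighbours < 3, holds.
Round 4 — checking thresholds:
  Ana: 2 of 2 neighbours ≥ 2, starts repeating the rumor.
  Ivy: 2 of 3 neighbours < 3, holds.
  Pia: 1 of 2 neighbours < 2, holds.
Round 5 — no new spreads; cascade stops.

yes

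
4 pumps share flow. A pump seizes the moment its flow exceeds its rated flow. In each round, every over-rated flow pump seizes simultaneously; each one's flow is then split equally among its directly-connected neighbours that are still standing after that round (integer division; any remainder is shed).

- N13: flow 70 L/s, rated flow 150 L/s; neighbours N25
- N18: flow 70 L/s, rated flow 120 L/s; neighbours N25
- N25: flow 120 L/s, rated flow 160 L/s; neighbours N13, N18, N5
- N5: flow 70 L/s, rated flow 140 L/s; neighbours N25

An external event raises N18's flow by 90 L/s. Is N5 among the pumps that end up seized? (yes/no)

Round 1 — N18 at 160 > 120. N18 seizes.
  N18 sheds 160 L/s to N25: 160 each.
    N25: 120+160 = 280 > 160
Round 2 — N25 seizes.
  N25 sheds 280 L/s to N13, N5: 140 each.
    N13: 70+140 = 210 > 150
    N5: 70+140 = 210 > 140
Round 3 — N13, N5 seize.
  N13 sheds 210 L/s: no online neighbours, lost.
  N5 sheds 210 L/s: no online neighbours, lost.
No further seizures.

yes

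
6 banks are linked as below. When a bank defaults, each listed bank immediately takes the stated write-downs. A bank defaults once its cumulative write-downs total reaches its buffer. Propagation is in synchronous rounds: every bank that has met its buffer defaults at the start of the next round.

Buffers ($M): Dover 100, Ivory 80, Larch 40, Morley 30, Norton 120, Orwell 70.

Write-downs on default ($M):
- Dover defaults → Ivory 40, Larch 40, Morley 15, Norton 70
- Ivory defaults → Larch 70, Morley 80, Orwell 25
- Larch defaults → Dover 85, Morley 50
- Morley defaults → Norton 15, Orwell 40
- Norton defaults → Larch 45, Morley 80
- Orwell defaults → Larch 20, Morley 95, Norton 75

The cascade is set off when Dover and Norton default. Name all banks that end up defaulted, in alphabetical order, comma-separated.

Round 1 — Dover, Norton default (initial).
  Ivory: +40 → 40 < 80
  Larch: +40+45 → 85 ≥ 40
  Morley: +15+80 → 95 ≥ 30
Round 2 — Larch, Morley default.
  Orwell: +40 → 40 < 70
No further defaults.

Dover, Larch, Morley, Norton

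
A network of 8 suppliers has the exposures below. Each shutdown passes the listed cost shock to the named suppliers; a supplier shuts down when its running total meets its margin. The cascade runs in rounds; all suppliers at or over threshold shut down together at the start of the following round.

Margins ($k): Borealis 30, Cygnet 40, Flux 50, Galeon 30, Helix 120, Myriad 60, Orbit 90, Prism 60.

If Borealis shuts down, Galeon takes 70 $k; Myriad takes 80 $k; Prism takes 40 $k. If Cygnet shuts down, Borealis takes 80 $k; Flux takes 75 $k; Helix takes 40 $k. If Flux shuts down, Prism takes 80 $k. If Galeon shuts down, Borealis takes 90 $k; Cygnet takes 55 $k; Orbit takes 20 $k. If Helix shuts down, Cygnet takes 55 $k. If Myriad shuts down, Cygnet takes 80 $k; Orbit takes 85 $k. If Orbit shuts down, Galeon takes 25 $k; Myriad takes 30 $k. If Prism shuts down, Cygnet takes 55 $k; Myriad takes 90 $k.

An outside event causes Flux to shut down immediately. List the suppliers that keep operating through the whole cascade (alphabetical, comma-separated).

Round 1 — Flux shuts down (initial).
  Prism: +80 → 80 ≥ 60
Round 2 — Prism shuts down.
  Cygnet: +55 → 55 ≥ 40
  Myriad: +90 → 90 ≥ 60
Round 3 — Cygnet, Myriad shut down.
  Borealis: +80 → 80 ≥ 30
  Helix: +40 → 40 < 120
  Orbit: +85 → 85 < 90
Round 4 — Borealis shuts down.
  Galeon: +70 → 70 ≥ 30
Round 5 — Galeon shuts down.
  Orbit: +20 → 105 ≥ 90
Round 6 — Orbit shuts down.
No further shutdowns.

Helix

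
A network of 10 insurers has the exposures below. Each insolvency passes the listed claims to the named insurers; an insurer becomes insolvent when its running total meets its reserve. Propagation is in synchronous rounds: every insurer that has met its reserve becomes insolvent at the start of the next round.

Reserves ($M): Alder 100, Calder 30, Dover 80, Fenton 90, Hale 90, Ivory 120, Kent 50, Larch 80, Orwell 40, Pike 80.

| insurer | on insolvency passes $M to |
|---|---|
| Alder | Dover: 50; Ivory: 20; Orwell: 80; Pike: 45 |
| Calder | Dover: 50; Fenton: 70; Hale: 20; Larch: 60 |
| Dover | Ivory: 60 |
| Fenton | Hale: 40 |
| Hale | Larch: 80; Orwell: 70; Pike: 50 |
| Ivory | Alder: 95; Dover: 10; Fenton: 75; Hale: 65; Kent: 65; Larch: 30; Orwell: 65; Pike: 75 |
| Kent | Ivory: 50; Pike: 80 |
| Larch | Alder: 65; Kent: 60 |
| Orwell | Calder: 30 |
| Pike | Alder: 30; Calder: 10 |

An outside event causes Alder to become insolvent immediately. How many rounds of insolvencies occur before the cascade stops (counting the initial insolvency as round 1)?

4

Round 1 — Alder becomes insolvent (initial).
  Dover: +50 → 50 < 80
  Ivory: +20 → 20 < 120
  Orwell: +80 → 80 ≥ 40
  Pike: +45 → 45 < 80
Round 2 — Orwell becomes insolvent.
  Calder: +30 → 30 ≥ 30
Round 3 — Calder becomes insolvent.
  Dover: +50 → 100 ≥ 80
  Fenton: +70 → 70 < 90
  Hale: +20 → 20 < 90
  Larch: +60 → 60 < 80
Round 4 — Dover becomes insolvent.
  Ivory: +60 → 80 < 120
No further insolvencies.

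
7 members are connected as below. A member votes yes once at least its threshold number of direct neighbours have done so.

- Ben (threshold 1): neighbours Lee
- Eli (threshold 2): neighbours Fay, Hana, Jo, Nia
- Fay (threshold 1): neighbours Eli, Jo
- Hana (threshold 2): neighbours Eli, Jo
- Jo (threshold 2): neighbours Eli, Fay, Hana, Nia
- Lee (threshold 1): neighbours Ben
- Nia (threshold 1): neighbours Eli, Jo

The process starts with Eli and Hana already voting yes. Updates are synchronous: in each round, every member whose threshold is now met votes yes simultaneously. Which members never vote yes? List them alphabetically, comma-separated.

Round 1 — Eli, Hana vote yes (initial).
Round 2 — checking thresholds:
  Fay: 1 of 2 neighbours ≥ 1, votes yes.
  Jo: 2 of 4 neighbours ≥ 2, votes yes.
  Nia: 1 of 2 neighbours ≥ 1, votes yes.
Round 3 — no new yes votes; cascade stops.

Ben, Lee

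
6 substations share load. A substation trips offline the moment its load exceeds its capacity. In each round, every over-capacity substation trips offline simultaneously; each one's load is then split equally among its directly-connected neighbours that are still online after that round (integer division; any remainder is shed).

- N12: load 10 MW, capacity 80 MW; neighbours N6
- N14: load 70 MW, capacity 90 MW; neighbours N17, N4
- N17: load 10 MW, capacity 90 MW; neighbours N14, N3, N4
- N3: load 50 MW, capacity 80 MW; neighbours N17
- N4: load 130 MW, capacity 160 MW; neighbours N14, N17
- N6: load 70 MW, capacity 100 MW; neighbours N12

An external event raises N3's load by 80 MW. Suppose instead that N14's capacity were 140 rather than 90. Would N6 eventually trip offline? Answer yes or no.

no

With N14's capacity at 140:
Round 1 — N3 at 130 > 80. N3 trips offline.
  N3 sheds 130 MW to N17: 130 each.
    N17: 10+130 = 140 > 90
Round 2 — N17 trips offline.
  N17 sheds 140 MW to N14, N4: 70 each.
    N14: 70+70 = 140 ≤ 140
    N4: 130+70 = 200 > 160
Round 3 — N4 trips offline.
  N4 sheds 200 MW to N14: 200 each.
    N14: 140+200 = 340 > 140
Round 4 — N14 trips offline.
  N14 sheds 340 MW: no online neighbours, lost.
No further trips.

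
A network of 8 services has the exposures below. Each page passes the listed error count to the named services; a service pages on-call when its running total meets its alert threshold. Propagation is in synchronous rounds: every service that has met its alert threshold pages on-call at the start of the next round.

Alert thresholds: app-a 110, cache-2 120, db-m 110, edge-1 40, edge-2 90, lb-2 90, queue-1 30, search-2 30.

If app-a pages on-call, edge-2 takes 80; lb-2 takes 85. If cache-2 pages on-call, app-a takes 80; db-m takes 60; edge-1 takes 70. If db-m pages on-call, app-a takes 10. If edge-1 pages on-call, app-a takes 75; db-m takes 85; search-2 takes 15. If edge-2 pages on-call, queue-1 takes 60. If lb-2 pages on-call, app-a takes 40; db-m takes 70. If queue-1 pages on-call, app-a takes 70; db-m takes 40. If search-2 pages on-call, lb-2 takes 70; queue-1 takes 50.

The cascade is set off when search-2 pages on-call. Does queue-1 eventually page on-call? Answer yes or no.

Round 1 — search-2 pages on-call (initial).
  lb-2: +70 → 70 < 90
  queue-1: +50 → 50 ≥ 30
Round 2 — queue-1 pages on-call.
  app-a: +70 → 70 < 110
  db-m: +40 → 40 < 110
No further pages.

yes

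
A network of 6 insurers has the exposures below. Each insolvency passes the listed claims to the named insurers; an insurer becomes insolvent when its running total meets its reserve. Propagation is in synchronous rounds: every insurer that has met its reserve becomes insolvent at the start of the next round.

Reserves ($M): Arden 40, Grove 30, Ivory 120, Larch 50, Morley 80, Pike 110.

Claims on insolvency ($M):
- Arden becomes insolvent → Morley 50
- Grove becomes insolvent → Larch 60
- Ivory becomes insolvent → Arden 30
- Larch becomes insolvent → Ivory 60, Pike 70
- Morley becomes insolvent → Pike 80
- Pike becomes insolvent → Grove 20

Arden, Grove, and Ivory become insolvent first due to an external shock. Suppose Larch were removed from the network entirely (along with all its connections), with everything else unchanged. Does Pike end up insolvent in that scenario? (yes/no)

With Larch removed:
Round 1 — Arden, Grove, Ivory become insolvent (initial).
  Morley: +50 → 50 < 80
No further insolvencies.

no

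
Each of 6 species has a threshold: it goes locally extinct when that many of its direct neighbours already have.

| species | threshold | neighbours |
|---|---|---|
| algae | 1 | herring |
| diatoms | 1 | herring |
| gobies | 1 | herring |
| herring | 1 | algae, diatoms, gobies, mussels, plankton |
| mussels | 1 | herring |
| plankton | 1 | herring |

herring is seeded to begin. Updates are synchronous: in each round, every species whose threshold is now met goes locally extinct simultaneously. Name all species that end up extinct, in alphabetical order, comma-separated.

Round 1 — herring goes locally extinct (initial).
Round 2 — checking thresholds:
  algae: 1 of 1 neighbours ≥ 1, goes locally extinct.
  diatoms: 1 of 1 neighbours ≥ 1, goes locally extinct.
  gobies: 1 of 1 neighbours ≥ 1, goes locally extinct.
  mussels: 1 of 1 neighbours ≥ 1, goes locally extinct.
  plankton: 1 of 1 neighbours ≥ 1, goes locally extinct.
Round 3 — no new extinctions; cascade stops.

algae, diatoms, gobies, herring, mussels, plankton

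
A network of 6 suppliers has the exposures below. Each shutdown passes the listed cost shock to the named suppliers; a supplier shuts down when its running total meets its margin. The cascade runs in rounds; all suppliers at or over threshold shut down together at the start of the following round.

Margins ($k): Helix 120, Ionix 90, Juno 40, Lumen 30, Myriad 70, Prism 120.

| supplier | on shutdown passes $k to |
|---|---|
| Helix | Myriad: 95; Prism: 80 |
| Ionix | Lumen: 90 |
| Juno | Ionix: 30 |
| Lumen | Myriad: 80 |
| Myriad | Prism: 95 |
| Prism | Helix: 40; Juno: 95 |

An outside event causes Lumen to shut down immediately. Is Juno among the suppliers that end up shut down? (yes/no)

no

Round 1 — Lumen shuts down (initial).
  Myriad: +80 → 80 ≥ 70
Round 2 — Myriad shuts down.
  Prism: +95 → 95 < 120
No further shutdowns.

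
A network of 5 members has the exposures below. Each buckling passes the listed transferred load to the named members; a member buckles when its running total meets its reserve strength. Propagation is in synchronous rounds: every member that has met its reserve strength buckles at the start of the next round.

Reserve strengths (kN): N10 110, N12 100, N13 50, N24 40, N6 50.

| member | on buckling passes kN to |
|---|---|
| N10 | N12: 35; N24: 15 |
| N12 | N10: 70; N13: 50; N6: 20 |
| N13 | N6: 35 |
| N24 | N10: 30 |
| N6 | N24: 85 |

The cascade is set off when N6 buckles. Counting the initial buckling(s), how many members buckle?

Round 1 — N6 buckles (initial).
  N24: +85 → 85 ≥ 40
Round 2 — N24 buckles.
  N10: +30 → 30 < 110
No further bucklings.

2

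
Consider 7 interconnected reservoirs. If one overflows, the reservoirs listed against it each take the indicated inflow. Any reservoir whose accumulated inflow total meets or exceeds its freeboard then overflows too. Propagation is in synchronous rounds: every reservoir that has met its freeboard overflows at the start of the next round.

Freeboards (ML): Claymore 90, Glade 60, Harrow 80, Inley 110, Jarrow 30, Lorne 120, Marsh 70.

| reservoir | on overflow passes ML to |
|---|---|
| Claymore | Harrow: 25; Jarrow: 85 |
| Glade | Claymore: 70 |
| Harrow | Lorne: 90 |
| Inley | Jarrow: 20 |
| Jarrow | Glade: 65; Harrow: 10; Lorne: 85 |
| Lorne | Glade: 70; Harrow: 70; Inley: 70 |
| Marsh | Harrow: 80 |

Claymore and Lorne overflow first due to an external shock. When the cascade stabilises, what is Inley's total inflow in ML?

70

Round 1 — Claymore, Lorne overflow (initial).
  Glade: +70 → 70 ≥ 60
  Harrow: +25+70 → 95 ≥ 80
  Inley: +70 → 70 < 110
  Jarrow: +85 → 85 ≥ 30
Round 2 — Glade, Harrow, Jarrow overflow.
No further overflows.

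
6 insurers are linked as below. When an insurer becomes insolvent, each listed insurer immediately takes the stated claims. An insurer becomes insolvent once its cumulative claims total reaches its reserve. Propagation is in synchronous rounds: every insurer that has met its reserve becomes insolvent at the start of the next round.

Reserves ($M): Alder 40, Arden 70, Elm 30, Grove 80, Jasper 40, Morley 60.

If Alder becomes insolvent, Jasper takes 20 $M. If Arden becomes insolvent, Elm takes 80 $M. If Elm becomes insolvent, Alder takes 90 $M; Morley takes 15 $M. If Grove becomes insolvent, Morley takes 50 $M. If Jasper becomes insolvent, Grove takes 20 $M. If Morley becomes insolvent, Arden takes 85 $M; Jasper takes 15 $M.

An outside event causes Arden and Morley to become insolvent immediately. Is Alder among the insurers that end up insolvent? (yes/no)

Round 1 — Arden, Morley become insolvent (initial).
  Elm: +80 → 80 ≥ 30
  Jasper: +15 → 15 < 40
Round 2 — Elm becomes insolvent.
  Alder: +90 → 90 ≥ 40
Round 3 — Alder becomes insolvent.
  Jasper: +20 → 35 < 40
No further insolvencies.

yes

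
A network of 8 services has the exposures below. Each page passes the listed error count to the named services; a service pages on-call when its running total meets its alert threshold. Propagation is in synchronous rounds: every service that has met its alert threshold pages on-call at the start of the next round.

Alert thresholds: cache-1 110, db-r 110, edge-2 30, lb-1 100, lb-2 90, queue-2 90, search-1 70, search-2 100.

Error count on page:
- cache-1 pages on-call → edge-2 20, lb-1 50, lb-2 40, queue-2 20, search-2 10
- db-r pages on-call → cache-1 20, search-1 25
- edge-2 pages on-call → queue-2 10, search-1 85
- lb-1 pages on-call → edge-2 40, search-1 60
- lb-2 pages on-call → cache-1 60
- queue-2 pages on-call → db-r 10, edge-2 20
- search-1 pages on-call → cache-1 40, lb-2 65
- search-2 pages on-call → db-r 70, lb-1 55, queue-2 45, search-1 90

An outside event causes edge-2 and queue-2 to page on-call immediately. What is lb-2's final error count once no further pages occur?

65

Round 1 — edge-2, queue-2 page on-call (initial).
  db-r: +10 → 10 < 110
  search-1: +85 → 85 ≥ 70
Round 2 — search-1 pages on-call.
  cache-1: +40 → 40 < 110
  lb-2: +65 → 65 < 90
No further pages.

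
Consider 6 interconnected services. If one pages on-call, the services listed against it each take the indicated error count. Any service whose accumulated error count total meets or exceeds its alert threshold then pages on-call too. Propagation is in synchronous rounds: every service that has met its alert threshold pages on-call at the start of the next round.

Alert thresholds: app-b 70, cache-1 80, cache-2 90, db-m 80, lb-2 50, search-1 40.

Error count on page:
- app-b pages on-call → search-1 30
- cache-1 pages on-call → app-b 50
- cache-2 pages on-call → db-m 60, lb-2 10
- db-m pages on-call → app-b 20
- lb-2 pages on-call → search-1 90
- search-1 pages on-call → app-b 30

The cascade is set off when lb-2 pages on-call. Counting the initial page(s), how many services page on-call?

Round 1 — lb-2 pages on-call (initial).
  search-1: +90 → 90 ≥ 40
Round 2 — search-1 pages on-call.
  app-b: +30 → 30 < 70
No further pages.

2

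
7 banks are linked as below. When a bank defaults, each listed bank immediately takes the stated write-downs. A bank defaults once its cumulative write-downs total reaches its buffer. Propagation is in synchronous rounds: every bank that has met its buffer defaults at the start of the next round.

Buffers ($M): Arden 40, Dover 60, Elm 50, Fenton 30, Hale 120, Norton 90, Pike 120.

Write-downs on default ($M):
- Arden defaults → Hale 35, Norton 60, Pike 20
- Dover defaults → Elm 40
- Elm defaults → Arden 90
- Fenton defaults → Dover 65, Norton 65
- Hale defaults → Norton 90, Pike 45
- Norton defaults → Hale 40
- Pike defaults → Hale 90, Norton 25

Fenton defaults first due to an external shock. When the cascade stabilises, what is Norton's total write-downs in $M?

65

Round 1 — Fenton defaults (initial).
  Dover: +65 → 65 ≥ 60
  Norton: +65 → 65 < 90
Round 2 — Dover defaults.
  Elm: +40 → 40 < 50
No further defaults.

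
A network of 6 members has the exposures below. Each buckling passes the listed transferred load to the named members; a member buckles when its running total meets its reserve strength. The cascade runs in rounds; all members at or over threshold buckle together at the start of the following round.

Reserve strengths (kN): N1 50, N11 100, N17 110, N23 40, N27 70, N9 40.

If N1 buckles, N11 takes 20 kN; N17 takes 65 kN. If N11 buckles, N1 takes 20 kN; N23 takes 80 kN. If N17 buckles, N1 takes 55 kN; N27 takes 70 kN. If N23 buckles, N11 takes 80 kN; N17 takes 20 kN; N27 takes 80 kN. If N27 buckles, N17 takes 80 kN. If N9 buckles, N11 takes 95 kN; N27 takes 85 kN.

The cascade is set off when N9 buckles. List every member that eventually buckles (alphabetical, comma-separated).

N27, N9

Round 1 — N9 buckles (initial).
  N11: +95 → 95 < 100
  N27: +85 → 85 ≥ 70
Round 2 — N27 buckles.
  N17: +80 → 80 < 110
No further bucklings.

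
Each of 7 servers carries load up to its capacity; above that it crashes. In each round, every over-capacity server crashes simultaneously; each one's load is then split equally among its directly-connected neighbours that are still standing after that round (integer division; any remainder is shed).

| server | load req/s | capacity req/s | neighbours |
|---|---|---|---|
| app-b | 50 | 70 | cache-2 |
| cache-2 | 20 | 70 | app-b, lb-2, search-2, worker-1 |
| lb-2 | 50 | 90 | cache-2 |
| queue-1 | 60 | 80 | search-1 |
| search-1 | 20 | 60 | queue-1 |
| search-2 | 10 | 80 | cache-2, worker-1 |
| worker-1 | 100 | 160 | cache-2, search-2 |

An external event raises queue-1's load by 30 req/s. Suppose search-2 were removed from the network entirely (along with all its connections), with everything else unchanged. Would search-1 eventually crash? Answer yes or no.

yes

With search-2 removed:
Round 1 — queue-1 at 90 > 80. queue-1 crashes.
  queue-1 sheds 90 req/s to search-1: 90 each.
    search-1: 20+90 = 110 > 60
Round 2 — search-1 crashes.
  search-1 sheds 110 req/s: no online neighbours, lost.
No further crashes.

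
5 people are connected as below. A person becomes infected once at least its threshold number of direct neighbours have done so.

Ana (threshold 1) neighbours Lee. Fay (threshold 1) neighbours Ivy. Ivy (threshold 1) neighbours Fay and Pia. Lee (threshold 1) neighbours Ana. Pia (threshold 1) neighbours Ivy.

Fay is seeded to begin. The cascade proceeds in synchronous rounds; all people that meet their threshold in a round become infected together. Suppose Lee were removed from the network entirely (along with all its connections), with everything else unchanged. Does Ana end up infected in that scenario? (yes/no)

no

With Lee removed:
Round 1 — Fay becomes infected (initial).
Round 2 — checking thresholds:
  Ivy: 1 of 2 neighbours ≥ 1, becomes infected.
Round 3 — checking thresholds:
  Pia: 1 of 1 neighbours ≥ 1, becomes infected.
Round 4 — no new infections; cascade stops.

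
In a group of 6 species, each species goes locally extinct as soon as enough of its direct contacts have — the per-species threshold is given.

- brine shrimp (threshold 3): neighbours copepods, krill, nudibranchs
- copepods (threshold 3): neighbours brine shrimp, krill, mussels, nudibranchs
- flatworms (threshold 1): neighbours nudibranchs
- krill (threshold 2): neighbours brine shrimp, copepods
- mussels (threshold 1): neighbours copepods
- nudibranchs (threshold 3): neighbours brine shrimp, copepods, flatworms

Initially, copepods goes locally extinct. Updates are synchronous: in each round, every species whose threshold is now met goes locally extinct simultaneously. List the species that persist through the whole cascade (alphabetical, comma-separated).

Round 1 — copepods goes locally extinct (initial).
Round 2 — checking thresholds:
  brine shrimp: 1 of 3 neighbours < 3, holds.
  krill: 1 of 2 neighbours < 2, holds.
  mussels: 1 of 1 neighbours ≥ 1, goes locally extinct.
  nudibranchs: 1 of 3 neighbours < 3, holds.
Round 3 — no new extinctions; cascade stops.

brine shrimp, flatworms, krill, nudibranchs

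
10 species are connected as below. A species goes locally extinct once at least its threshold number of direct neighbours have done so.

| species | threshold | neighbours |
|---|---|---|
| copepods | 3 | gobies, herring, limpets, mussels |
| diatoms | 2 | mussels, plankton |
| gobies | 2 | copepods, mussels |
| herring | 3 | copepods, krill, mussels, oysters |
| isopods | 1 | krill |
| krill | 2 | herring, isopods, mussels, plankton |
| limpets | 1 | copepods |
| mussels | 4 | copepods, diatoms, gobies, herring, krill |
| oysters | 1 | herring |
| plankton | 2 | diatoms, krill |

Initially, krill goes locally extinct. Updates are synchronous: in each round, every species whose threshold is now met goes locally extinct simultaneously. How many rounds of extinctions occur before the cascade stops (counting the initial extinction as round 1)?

Round 1 — krill goes locally extinct (initial).
Round 2 — checking thresholds:
  herring: 1 of 4 neighbours < 3, below threshold.
  isopods: 1 of 1 neighbours ≥ 1, goes locally extinct.
  mussels: 1 of 5 neighbours < 4, below threshold.
  plankton: 1 of 2 neighbours < 2, below threshold.
Round 3 — no new extinctions; cascade stops.

2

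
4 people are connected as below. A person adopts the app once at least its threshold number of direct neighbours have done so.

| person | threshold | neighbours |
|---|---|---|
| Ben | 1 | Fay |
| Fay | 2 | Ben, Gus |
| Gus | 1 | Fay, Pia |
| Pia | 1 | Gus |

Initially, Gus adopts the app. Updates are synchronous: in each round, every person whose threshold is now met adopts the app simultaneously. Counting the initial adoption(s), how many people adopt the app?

2

Round 1 — Gus adopts the app (initial).
Round 2 — checking thresholds:
  Fay: 1 of 2 neighbours < 2, holds.
  Pia: 1 of 1 neighbours ≥ 1, adopts the app.
Round 3 — no new adoptions; cascade stops.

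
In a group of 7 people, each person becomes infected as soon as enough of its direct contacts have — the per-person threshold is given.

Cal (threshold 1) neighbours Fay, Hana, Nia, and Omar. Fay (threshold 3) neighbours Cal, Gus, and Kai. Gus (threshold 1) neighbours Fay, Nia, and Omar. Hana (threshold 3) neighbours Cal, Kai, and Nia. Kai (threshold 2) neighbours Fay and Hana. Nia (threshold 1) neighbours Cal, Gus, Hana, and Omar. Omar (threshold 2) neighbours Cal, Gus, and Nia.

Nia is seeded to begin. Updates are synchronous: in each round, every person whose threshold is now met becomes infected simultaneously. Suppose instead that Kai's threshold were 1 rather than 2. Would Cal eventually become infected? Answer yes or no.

yes

With Kai's threshold at 1:
Round 1 — Nia becomes infected (initial).
Round 2 — checking thresholds:
  Cal: 1 of 4 neighbours ≥ 1, becomes infected.
  Gus: 1 of 3 neighbours ≥ 1, becomes infected.
  Hana: 1 of 3 neighbours < 3, holds.
  Omar: 1 of 3 neighbours < 2, holds.
Round 3 — checking thresholds:
  Fay: 2 of 3 neighbours < 3, holds.
  Hana: 2 of 3 neighbours < 3, holds.
  Omar: 3 of 3 neighbours ≥ 2, becomes infected.
Round 4 — no new infections; cascade stops.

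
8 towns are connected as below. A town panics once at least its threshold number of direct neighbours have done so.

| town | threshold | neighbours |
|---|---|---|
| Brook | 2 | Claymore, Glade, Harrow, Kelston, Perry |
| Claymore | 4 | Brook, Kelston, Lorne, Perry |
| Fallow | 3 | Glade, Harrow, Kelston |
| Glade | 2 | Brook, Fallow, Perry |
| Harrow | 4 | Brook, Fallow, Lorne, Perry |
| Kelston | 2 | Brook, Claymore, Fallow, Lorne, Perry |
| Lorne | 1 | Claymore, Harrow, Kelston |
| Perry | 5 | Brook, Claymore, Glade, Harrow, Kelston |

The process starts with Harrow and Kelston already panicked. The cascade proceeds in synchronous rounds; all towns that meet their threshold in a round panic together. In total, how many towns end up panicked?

Round 1 — Harrow, Kelston panic (initial).
Round 2 — checking thresholds:
  Brook: 2 of 5 neighbours ≥ 2, panics.
  Claymore: 1 of 4 neighbours < 4, below threshold.
  Fallow: 2 of 3 neighbours < 3, below threshold.
  Lorne: 2 of 3 neighbours ≥ 1, panics.
  Perry: 2 of 5 neighbours < 5, below threshold.
Round 3 — no new panics; cascade stops.

4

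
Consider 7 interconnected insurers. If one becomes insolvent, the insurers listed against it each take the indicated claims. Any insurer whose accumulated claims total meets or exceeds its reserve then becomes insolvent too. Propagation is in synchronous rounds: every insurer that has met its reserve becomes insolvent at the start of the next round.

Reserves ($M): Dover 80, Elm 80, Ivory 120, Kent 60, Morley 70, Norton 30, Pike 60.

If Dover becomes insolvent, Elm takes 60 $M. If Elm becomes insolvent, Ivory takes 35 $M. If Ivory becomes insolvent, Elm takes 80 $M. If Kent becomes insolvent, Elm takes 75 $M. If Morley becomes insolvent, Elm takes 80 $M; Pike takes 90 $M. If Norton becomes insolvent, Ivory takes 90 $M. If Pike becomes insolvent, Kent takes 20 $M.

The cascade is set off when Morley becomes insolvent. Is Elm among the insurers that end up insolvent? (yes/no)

Round 1 — Morley becomes insolvent (initial).
  Elm: +80 → 80 ≥ 80
  Pike: +90 → 90 ≥ 60
Round 2 — Elm, Pike become insolvent.
  Ivory: +35 → 35 < 120
  Kent: +20 → 20 < 60
No further insolvencies.

yes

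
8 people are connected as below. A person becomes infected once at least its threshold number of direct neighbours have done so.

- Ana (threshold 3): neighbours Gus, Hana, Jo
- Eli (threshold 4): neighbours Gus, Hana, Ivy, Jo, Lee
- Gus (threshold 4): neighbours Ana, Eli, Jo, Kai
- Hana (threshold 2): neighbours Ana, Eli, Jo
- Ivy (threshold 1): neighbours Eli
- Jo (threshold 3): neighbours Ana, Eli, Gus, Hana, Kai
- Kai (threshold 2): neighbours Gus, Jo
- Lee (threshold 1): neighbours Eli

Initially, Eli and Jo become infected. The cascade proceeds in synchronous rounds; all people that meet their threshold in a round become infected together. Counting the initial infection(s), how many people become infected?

5

Round 1 — Eli, Jo become infected (initial).
Round 2 — checking thresholds:
  Ana: 1 of 3 neighbours < 3, holds.
  Gus: 2 of 4 neighbours < 4, holds.
  Hana: 2 of 3 neighbours ≥ 2, becomes infected.
  Ivy: 1 of 1 neighbours ≥ 1, becomes infected.
  Kai: 1 of 2 neighbours < 2, holds.
  Lee: 1 of 1 neighbours ≥ 1, becomes infected.
Round 3 — no new infections; cascade stops.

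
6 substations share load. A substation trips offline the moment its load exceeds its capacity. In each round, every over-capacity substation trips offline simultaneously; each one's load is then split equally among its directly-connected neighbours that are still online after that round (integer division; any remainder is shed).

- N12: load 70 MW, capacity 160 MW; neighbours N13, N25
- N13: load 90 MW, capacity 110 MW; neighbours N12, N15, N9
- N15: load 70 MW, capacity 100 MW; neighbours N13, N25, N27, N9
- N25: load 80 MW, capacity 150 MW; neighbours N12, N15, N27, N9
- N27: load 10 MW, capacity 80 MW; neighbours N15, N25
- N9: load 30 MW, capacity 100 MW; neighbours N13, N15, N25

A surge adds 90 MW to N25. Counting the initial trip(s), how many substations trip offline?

6

Round 1 — N25 at 170 > 150. N25 trips offline.
  N25 sheds 170 MW to N12, N15, N27, N9: 42 each (2 lost).
    N12: 70+42 = 112 ≤ 160
    N15: 70+42 = 112 > 100
    N27: 10+42 = 52 ≤ 80
    N9: 30+42 = 72 ≤ 100
Round 2 — N15 trips offline.
  N15 sheds 112 MW to N13, N27, N9: 37 each (1 lost).
    N13: 90+37 = 127 > 110
    N27: 52+37 = 89 > 80
    N9: 72+37 = 109 > 100
Round 3 — N13, N27, N9 trip offline.
  N13 sheds 127 MW to N12: 127 each.
    N12: 112+127 = 239 > 160
  N27 sheds 89 MW: no online neighbours, lost.
  N9 sheds 109 MW: no online neighbours, lost.
Round 4 — N12 trips offline.
  N12 sheds 239 MW: no online neighbours, lost.
No further trips.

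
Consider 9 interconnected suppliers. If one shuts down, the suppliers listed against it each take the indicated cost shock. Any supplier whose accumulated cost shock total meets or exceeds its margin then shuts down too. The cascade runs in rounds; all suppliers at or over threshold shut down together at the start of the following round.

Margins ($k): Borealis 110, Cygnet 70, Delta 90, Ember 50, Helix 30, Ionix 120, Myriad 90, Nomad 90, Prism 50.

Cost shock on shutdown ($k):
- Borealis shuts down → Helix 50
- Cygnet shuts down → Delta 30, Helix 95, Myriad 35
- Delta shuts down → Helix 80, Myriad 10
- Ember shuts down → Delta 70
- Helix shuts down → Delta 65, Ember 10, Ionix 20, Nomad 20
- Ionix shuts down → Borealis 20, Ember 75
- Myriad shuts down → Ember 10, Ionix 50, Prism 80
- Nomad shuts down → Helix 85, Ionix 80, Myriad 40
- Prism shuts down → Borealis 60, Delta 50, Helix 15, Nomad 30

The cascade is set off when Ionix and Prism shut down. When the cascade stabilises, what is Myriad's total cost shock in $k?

Round 1 — Ionix, Prism shut down (initial).
  Borealis: +20+60 → 80 < 110
  Delta: +50 → 50 < 90
  Ember: +75 → 75 ≥ 50
  Helix: +15 → 15 < 30
  Nomad: +30 → 30 < 90
Round 2 — Ember shuts down.
  Delta: +70 → 120 ≥ 90
Round 3 — Delta shuts down.
  Helix: +80 → 95 ≥ 30
  Myriad: +10 → 10 < 90
Round 4 — Helix shuts down.
  Nomad: +20 → 50 < 90
No further shutdowns.

10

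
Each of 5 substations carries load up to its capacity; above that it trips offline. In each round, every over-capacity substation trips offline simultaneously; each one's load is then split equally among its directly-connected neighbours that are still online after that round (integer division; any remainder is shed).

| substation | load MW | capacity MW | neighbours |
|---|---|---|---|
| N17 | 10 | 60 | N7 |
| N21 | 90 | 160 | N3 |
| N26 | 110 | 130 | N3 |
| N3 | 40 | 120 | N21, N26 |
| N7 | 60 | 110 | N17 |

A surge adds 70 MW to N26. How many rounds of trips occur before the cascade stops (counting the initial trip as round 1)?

Round 1 — N26 at 180 > 130. N26 trips offline.
  N26 sheds 180 MW to N3: 180 each.
    N3: 40+180 = 220 > 120
Round 2 — N3 trips offline.
  N3 sheds 220 MW to N21: 220 each.
    N21: 90+220 = 310 > 160
Round 3 — N21 trips offline.
  N21 sheds 310 MW: no online neighbours, lost.
No further trips.

3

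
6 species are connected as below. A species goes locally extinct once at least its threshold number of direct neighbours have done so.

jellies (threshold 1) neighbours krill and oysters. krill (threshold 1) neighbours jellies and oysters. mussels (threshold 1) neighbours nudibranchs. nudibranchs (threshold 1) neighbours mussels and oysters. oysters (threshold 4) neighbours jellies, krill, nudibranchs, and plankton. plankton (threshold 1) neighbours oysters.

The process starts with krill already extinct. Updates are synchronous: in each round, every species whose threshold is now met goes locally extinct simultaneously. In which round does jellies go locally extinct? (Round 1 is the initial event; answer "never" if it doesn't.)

2

Round 1 — krill goes locally extinct (initial).
Round 2 — checking thresholds:
  jellies: 1 of 2 neighbours ≥ 1, goes locally extinct.
  oysters: 1 of 4 neighbours < 4, holds.
Round 3 — no new extinctions; cascade stops.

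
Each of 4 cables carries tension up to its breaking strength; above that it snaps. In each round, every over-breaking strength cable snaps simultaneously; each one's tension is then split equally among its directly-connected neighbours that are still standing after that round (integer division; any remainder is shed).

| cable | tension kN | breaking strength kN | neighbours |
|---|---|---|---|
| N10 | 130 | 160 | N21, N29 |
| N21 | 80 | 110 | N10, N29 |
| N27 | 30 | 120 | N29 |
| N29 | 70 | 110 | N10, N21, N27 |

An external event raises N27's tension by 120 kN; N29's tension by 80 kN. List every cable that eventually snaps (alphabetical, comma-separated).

Round 1 — N27 at 150 > 120; N29 at 150 > 110. N27, N29 snap.
  N27 sheds 150 kN: no online neighbours, lost.
  N29 sheds 150 kN to N10, N21: 75 each.
    N10: 130+75 = 205 > 160
    N21: 80+75 = 155 > 110
Round 2 — N10, N21 snap.
  N10 sheds 205 kN: no online neighbours, lost.
  N21 sheds 155 kN: no online neighbours, lost.
No further breaks.

N10, N21, N27, N29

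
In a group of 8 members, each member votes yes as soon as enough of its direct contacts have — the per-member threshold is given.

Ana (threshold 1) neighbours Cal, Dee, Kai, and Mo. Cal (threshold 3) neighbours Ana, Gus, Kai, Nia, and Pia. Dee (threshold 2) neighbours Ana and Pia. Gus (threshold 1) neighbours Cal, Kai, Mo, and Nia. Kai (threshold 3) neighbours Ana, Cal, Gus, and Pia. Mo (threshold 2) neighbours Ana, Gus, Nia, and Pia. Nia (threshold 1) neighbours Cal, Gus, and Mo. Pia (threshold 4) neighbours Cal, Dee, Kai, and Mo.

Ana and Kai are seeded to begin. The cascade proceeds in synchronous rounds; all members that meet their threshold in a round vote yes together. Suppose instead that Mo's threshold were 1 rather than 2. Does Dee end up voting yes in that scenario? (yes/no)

no

With Mo's threshold at 1:
Round 1 — Ana, Kai vote yes (initial).
Round 2 — checking thresholds:
  Cal: 2 of 5 neighbours < 3, not yet.
  Dee: 1 of 2 neighbours < 2, not yet.
  Gus: 1 of 4 neighbours ≥ 1, votes yes.
  Mo: 1 of 4 neighbours ≥ 1, votes yes.
  Pia: 1 of 4 neighbours < 4, not yet.
Round 3 — checking thresholds:
  Cal: 3 of 5 neighbours ≥ 3, votes yes.
  Dee: 1 of 2 neighbours < 2, not yet.
  Nia: 2 of 3 neighbours ≥ 1, votes yes.
  Pia: 2 of 4 neighbours < 4, not yet.
Round 4 — no new yes votes; cascade stops.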